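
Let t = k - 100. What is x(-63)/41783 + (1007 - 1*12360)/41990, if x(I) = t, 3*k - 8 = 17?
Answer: -1434634447/5263404510 ≈ -0.27257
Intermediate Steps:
k = 25/3 (k = 8/3 + (⅓)*17 = 8/3 + 17/3 = 25/3 ≈ 8.3333)
t = -275/3 (t = 25/3 - 100 = -275/3 ≈ -91.667)
x(I) = -275/3
x(-63)/41783 + (1007 - 1*12360)/41990 = -275/3/41783 + (1007 - 1*12360)/41990 = -275/3*1/41783 + (1007 - 12360)*(1/41990) = -275/125349 - 11353*1/41990 = -275/125349 - 11353/41990 = -1434634447/5263404510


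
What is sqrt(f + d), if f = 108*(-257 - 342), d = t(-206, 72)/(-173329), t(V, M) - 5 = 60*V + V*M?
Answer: I*sqrt(1943533307159249)/173329 ≈ 254.35*I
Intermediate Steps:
t(V, M) = 5 + 60*V + M*V (t(V, M) = 5 + (60*V + V*M) = 5 + (60*V + M*V) = 5 + 60*V + M*V)
d = 27187/173329 (d = (5 + 60*(-206) + 72*(-206))/(-173329) = (5 - 12360 - 14832)*(-1/173329) = -27187*(-1/173329) = 27187/173329 ≈ 0.15685)
f = -64692 (f = 108*(-599) = -64692)
sqrt(f + d) = sqrt(-64692 + 27187/173329) = sqrt(-11212972481/173329) = I*sqrt(1943533307159249)/173329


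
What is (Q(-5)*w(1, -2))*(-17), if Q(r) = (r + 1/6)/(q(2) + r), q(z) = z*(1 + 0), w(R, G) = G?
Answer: 493/9 ≈ 54.778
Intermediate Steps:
q(z) = z (q(z) = z*1 = z)
Q(r) = (⅙ + r)/(2 + r) (Q(r) = (r + 1/6)/(2 + r) = (r + ⅙)/(2 + r) = (⅙ + r)/(2 + r))
(Q(-5)*w(1, -2))*(-17) = (((⅙ - 5)/(2 - 5))*(-2))*(-17) = ((-29/6/(-3))*(-2))*(-17) = (-⅓*(-29/6)*(-2))*(-17) = ((29/18)*(-2))*(-17) = -29/9*(-17) = 493/9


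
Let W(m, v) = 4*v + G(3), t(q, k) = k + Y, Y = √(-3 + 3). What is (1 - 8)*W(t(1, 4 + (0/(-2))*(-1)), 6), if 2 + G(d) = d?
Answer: -175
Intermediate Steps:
G(d) = -2 + d
Y = 0 (Y = √0 = 0)
t(q, k) = k (t(q, k) = k + 0 = k)
W(m, v) = 1 + 4*v (W(m, v) = 4*v + (-2 + 3) = 4*v + 1 = 1 + 4*v)
(1 - 8)*W(t(1, 4 + (0/(-2))*(-1)), 6) = (1 - 8)*(1 + 4*6) = -7*(1 + 24) = -7*25 = -175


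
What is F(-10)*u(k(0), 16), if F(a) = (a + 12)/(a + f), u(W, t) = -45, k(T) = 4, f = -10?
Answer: 9/2 ≈ 4.5000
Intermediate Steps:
F(a) = (12 + a)/(-10 + a) (F(a) = (a + 12)/(a - 10) = (12 + a)/(-10 + a))
F(-10)*u(k(0), 16) = ((12 - 10)/(-10 - 10))*(-45) = (2/(-20))*(-45) = -1/20*2*(-45) = -⅒*(-45) = 9/2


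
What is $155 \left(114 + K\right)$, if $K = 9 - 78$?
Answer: $6975$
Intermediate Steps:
$K = -69$
$155 \left(114 + K\right) = 155 \left(114 - 69\right) = 155 \cdot 45 = 6975$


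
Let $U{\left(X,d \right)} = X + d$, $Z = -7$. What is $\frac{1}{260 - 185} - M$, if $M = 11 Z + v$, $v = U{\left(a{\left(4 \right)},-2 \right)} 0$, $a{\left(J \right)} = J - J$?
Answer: $\frac{5776}{75} \approx 77.013$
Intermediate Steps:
$a{\left(J \right)} = 0$
$v = 0$ ($v = \left(0 - 2\right) 0 = \left(-2\right) 0 = 0$)
$M = -77$ ($M = 11 \left(-7\right) + 0 = -77 + 0 = -77$)
$\frac{1}{260 - 185} - M = \frac{1}{260 - 185} - -77 = \frac{1}{75} + 77 = \frac{5776}{75}$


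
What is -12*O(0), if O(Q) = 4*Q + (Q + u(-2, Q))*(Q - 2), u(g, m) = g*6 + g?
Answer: -336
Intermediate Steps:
u(g, m) = 7*g (u(g, m) = 6*g + g = 7*g)
O(Q) = 4*Q + (-14 + Q)*(-2 + Q) (O(Q) = 4*Q + (Q + 7*(-2))*(Q - 2) = 4*Q + (Q - 14)*(-2 + Q) = 4*Q + (-14 + Q)*(-2 + Q))
-12*O(0) = -12*(28 + 0² - 12*0) = -12*(28 + 0 + 0) = -12*28 = -336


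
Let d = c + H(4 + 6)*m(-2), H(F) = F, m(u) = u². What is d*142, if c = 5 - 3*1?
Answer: 5964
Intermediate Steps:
c = 2 (c = 5 - 3 = 2)
d = 42 (d = 2 + (4 + 6)*(-2)² = 2 + 10*4 = 2 + 40 = 42)
d*142 = 42*142 = 5964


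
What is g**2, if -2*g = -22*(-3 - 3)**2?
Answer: 156816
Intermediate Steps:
g = 396 (g = -(-11)*(-3 - 3)**2 = -(-11)*(-6)**2 = -(-11)*36 = -1/2*(-792) = 396)
g**2 = 396**2 = 156816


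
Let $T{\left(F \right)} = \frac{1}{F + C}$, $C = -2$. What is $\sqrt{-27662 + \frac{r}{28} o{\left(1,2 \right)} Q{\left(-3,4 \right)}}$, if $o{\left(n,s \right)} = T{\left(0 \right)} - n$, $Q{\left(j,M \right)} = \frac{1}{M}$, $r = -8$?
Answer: $\frac{i \sqrt{5421731}}{14} \approx 166.32 i$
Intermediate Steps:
$T{\left(F \right)} = \frac{1}{-2 + F}$ ($T{\left(F \right)} = \frac{1}{F - 2} = \frac{1}{-2 + F}$)
$o{\left(n,s \right)} = - \frac{1}{2} - n$ ($o{\left(n,s \right)} = \frac{1}{-2 + 0} - n = \frac{1}{-2} - n = - \frac{1}{2} - n$)
$\sqrt{-27662 + \frac{r}{28} o{\left(1,2 \right)} Q{\left(-3,4 \right)}} = \sqrt{-27662 + \frac{- \frac{8}{28} \left(- \frac{1}{2} - 1\right)}{4}} = \sqrt{-27662 + \left(-8\right) \frac{1}{28} \left(- \frac{1}{2} - 1\right) \frac{1}{4}} = \sqrt{-27662 + \left(- \frac{2}{7}\right) \left(- \frac{3}{2}\right) \frac{1}{4}} = \sqrt{-27662 + \frac{3}{7} \cdot \frac{1}{4}} = \sqrt{-27662 + \frac{3}{28}} = \sqrt{- \frac{774533}{28}} = \frac{i \sqrt{5421731}}{14}$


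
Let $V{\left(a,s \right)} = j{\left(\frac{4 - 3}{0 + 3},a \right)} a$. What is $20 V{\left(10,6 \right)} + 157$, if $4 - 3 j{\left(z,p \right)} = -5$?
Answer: $757$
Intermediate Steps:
$j{\left(z,p \right)} = 3$ ($j{\left(z,p \right)} = \frac{4}{3} - - \frac{5}{3} = \frac{4}{3} + \frac{5}{3} = 3$)
$V{\left(a,s \right)} = 3 a$
$20 V{\left(10,6 \right)} + 157 = 20 \cdot 3 \cdot 10 + 157 = 20 \cdot 30 + 157 = 600 + 157 = 757$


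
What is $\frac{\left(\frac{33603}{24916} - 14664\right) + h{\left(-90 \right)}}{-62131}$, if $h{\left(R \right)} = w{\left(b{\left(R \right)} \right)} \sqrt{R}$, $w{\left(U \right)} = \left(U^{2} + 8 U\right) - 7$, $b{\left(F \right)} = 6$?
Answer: $\frac{365334621}{1548055996} - \frac{231 i \sqrt{10}}{62131} \approx 0.236 - 0.011757 i$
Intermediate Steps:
$w{\left(U \right)} = -7 + U^{2} + 8 U$
$h{\left(R \right)} = 77 \sqrt{R}$ ($h{\left(R \right)} = \left(-7 + 6^{2} + 8 \cdot 6\right) \sqrt{R} = \left(-7 + 36 + 48\right) \sqrt{R} = 77 \sqrt{R}$)
$\frac{\left(\frac{33603}{24916} - 14664\right) + h{\left(-90 \right)}}{-62131} = \frac{\left(\frac{33603}{24916} - 14664\right) + 77 \sqrt{-90}}{-62131} = \left(\left(33603 \cdot \frac{1}{24916} - 14664\right) + 77 \cdot 3 i \sqrt{10}\right) \left(- \frac{1}{62131}\right) = \left(\left(\frac{33603}{24916} - 14664\right) + 231 i \sqrt{10}\right) \left(- \frac{1}{62131}\right) = \left(- \frac{365334621}{24916} + 231 i \sqrt{10}\right) \left(- \frac{1}{62131}\right) = \frac{365334621}{1548055996} - \frac{231 i \sqrt{10}}{62131}$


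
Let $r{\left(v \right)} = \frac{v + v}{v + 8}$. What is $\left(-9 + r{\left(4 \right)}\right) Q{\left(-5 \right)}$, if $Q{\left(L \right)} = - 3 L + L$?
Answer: $- \frac{250}{3} \approx -83.333$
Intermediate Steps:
$Q{\left(L \right)} = - 2 L$
$r{\left(v \right)} = \frac{2 v}{8 + v}$
$\left(-9 + r{\left(4 \right)}\right) Q{\left(-5 \right)} = \left(-9 + 2 \cdot 4 \frac{1}{8 + 4}\right) \left(\left(-2\right) \left(-5\right)\right) = \left(-9 + 2 \cdot 4 \cdot \frac{1}{12}\right) 10 = \left(-9 + \frac{2}{3}\right) 10 = \left(- \frac{25}{3}\right) 10 = - \frac{250}{3}$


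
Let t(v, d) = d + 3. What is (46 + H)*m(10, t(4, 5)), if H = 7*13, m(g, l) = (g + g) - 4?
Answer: 2192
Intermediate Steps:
t(v, d) = 3 + d
m(g, l) = -4 + 2*g (m(g, l) = 2*g - 4 = -4 + 2*g)
H = 91
(46 + H)*m(10, t(4, 5)) = (46 + 91)*(-4 + 2*10) = 137*(-4 + 20) = 137*16 = 2192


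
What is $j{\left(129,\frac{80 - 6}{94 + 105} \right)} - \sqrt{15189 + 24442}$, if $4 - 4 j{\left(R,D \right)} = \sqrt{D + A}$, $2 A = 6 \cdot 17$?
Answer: $1 - \sqrt{39631} - \frac{\sqrt{2034377}}{796} \approx -199.87$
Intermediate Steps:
$A = 51$ ($A = \frac{6 \cdot 17}{2} = \frac{1}{2} \cdot 102 = 51$)
$j{\left(R,D \right)} = 1 - \frac{\sqrt{51 + D}}{4}$ ($j{\left(R,D \right)} = 1 - \frac{\sqrt{D + 51}}{4} = 1 - \frac{\sqrt{51 + D}}{4}$)
$j{\left(129,\frac{80 - 6}{94 + 105} \right)} - \sqrt{15189 + 24442} = \left(1 - \frac{\sqrt{51 + \frac{80 - 6}{94 + 105}}}{4}\right) - \sqrt{15189 + 24442} = \left(1 - \frac{\sqrt{51 + \frac{74}{199}}}{4}\right) - \sqrt{39631} = \left(1 - \frac{\sqrt{\frac{10223}{199}}}{4}\right) - \sqrt{39631} = \left(1 - \frac{\frac{1}{199} \sqrt{2034377}}{4}\right) - \sqrt{39631} = \left(1 - \frac{\sqrt{2034377}}{796}\right) - \sqrt{39631} = 1 - \sqrt{39631} - \frac{\sqrt{2034377}}{796}$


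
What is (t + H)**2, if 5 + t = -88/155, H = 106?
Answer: 242331489/24025 ≈ 10087.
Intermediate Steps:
t = -863/155 (t = -5 - 88/155 = -863/155 ≈ -5.5677)
(t + H)**2 = (-863/155 + 106)**2 = (15567/155)**2 = 242331489/24025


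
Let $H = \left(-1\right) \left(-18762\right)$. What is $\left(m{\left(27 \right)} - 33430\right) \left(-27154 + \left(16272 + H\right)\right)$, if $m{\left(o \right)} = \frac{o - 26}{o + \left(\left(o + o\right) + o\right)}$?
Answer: $- \frac{7112564830}{27} \approx -2.6343 \cdot 10^{8}$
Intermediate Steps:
$H = 18762$
$m{\left(o \right)} = \frac{-26 + o}{4 o}$ ($m{\left(o \right)} = \frac{-26 + o}{o + \left(2 o + o\right)} = \frac{-26 + o}{o + 3 o} = \frac{-26 + o}{4 o}$)
$\left(m{\left(27 \right)} - 33430\right) \left(-27154 + \left(16272 + H\right)\right) = \left(\frac{-26 + 27}{4 \cdot 27} - 33430\right) \left(-27154 + \left(16272 + 18762\right)\right) = \left(\frac{1}{4} \cdot \frac{1}{27} \cdot 1 - 33430\right) \left(-27154 + 35034\right) = \left(\frac{1}{108} - 33430\right) 7880 = \left(- \frac{3610439}{108}\right) 7880 = - \frac{7112564830}{27}$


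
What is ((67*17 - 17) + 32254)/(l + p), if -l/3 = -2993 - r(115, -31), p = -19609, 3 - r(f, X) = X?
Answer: -149/47 ≈ -3.1702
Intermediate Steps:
r(f, X) = 3 - X
l = 9081 (l = -3*(-2993 - (3 - 1*(-31))) = -3*(-2993 - (3 + 31)) = -3*(-2993 - 1*34) = -3*(-2993 - 34) = -3*(-3027) = 9081)
((67*17 - 17) + 32254)/(l + p) = ((67*17 - 17) + 32254)/(9081 - 19609) = ((1139 - 17) + 32254)/(-10528) = (1122 + 32254)*(-1/10528) = 33376*(-1/10528) = -149/47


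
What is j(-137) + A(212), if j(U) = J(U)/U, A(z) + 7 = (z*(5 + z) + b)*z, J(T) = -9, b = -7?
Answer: 1335935918/137 ≈ 9.7514e+6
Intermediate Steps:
A(z) = -7 + z*(-7 + z*(5 + z)) (A(z) = -7 + (z*(5 + z) - 7)*z = -7 + (-7 + z*(5 + z))*z = -7 + z*(-7 + z*(5 + z)))
j(U) = -9/U
j(-137) + A(212) = -9/(-137) + (-7 + 212³ - 7*212 + 5*212²) = -9*(-1/137) + (-7 + 9528128 - 1484 + 5*44944) = 9/137 + (-7 + 9528128 - 1484 + 224720) = 9/137 + 9751357 = 1335935918/137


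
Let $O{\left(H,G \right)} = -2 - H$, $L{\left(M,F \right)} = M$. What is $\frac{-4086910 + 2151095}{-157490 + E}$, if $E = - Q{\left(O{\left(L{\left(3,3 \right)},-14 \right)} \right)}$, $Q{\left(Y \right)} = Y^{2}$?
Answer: $\frac{387163}{31503} \approx 12.29$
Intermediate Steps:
$E = -25$ ($E = - \left(-2 - 3\right)^{2} = - \left(-5\right)^{2} = \left(-1\right) 25 = -25$)
$\frac{-4086910 + 2151095}{-157490 + E} = \frac{-4086910 + 2151095}{-157490 - 25} = - \frac{1935815}{-157515} = \left(-1935815\right) \left(- \frac{1}{157515}\right) = \frac{387163}{31503}$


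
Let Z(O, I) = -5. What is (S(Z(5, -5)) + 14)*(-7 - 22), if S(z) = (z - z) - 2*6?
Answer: -58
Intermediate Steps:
S(z) = -12 (S(z) = 0 - 12 = -12)
(S(Z(5, -5)) + 14)*(-7 - 22) = (-12 + 14)*(-7 - 22) = 2*(-29) = -58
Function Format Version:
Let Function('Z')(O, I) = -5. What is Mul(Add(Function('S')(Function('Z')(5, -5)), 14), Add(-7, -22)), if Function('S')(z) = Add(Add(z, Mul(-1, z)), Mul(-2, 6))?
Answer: -58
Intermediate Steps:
Function('S')(z) = -12 (Function('S')(z) = Add(0, -12) = -12)
Mul(Add(Function('S')(Function('Z')(5, -5)), 14), Add(-7, -22)) = Mul(Add(-12, 14), Add(-7, -22)) = Mul(2, -29) = -58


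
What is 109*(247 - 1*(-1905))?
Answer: 234568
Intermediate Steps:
109*(247 - 1*(-1905)) = 109*(247 + 1905) = 109*2152 = 234568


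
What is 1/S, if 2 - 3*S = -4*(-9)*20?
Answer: -3/718 ≈ -0.0041783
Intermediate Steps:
S = -718/3 (S = ⅔ - (-4*(-9))*20/3 = ⅔ - 12*20 = ⅔ - ⅓*720 = ⅔ - 240 = -718/3 ≈ -239.33)
1/S = 1/(-718/3) = -3/718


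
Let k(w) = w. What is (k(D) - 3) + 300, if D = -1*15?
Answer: 282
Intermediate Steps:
D = -15
(k(D) - 3) + 300 = (-15 - 3) + 300 = -18 + 300 = 282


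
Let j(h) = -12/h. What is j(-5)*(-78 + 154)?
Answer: 912/5 ≈ 182.40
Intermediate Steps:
j(-5)*(-78 + 154) = (-12/(-5))*(-78 + 154) = -12*(-1/5)*76 = (12/5)*76 = 912/5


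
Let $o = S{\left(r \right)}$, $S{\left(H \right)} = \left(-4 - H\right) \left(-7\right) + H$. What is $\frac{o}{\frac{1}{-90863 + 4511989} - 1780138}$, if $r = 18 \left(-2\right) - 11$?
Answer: $\frac{1538551848}{7870214395387} \approx 0.00019549$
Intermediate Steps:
$r = -47$ ($r = -36 - 11 = -47$)
$S{\left(H \right)} = 28 + 8 H$ ($S{\left(H \right)} = \left(28 + 7 H\right) + H = 28 + 8 H$)
$o = -348$ ($o = 28 + 8 \left(-47\right) = 28 - 376 = -348$)
$\frac{o}{\frac{1}{-90863 + 4511989} - 1780138} = - \frac{348}{\frac{1}{-90863 + 4511989} - 1780138} = - \frac{348}{\frac{1}{4421126} - 1780138} = - \frac{348}{- \frac{7870214395387}{4421126}} = \left(-348\right) \left(- \frac{4421126}{7870214395387}\right) = \frac{1538551848}{7870214395387}$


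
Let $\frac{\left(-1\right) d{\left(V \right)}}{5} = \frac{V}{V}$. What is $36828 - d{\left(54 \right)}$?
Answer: $36833$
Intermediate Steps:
$d{\left(V \right)} = -5$ ($d{\left(V \right)} = - 5 \frac{V}{V} = \left(-5\right) 1 = -5$)
$36828 - d{\left(54 \right)} = 36828 - -5 = 36828 + 5 = 36833$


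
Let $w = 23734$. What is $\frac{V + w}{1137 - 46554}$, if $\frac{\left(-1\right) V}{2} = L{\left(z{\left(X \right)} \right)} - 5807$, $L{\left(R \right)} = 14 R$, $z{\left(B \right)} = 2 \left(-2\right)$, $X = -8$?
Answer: $- \frac{11820}{15139} \approx -0.78076$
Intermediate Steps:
$z{\left(B \right)} = -4$
$V = 11726$ ($V = - 2 \left(14 \left(-4\right) - 5807\right) = - 2 \left(-56 - 5807\right) = \left(-2\right) \left(-5863\right) = 11726$)
$\frac{V + w}{1137 - 46554} = \frac{11726 + 23734}{1137 - 46554} = \frac{35460}{-45417} = 35460 \left(- \frac{1}{45417}\right) = - \frac{11820}{15139}$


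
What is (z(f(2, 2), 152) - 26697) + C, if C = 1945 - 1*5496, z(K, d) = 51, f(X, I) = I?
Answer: -30197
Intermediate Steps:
C = -3551 (C = 1945 - 5496 = -3551)
(z(f(2, 2), 152) - 26697) + C = (51 - 26697) - 3551 = -26646 - 3551 = -30197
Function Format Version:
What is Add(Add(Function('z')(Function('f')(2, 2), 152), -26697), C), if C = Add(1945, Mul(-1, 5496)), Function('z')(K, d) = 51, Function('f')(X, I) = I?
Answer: -30197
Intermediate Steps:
C = -3551 (C = Add(1945, -5496) = -3551)
Add(Add(Function('z')(Function('f')(2, 2), 152), -26697), C) = Add(Add(51, -26697), -3551) = Add(-26646, -3551) = -30197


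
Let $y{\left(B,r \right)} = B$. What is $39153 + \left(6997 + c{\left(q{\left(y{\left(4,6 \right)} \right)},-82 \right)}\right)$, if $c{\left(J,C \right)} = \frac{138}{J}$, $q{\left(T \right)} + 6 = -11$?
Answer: $\frac{784412}{17} \approx 46142.0$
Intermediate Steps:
$q{\left(T \right)} = -17$ ($q{\left(T \right)} = -6 - 11 = -17$)
$39153 + \left(6997 + c{\left(q{\left(y{\left(4,6 \right)} \right)},-82 \right)}\right) = 39153 + \left(6997 + \frac{138}{-17}\right) = 39153 + \left(6997 + 138 \left(- \frac{1}{17}\right)\right) = 39153 + \left(6997 - \frac{138}{17}\right) = 39153 + \frac{118811}{17} = \frac{784412}{17}$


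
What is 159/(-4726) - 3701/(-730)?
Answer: 4343714/862495 ≈ 5.0362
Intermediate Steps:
159/(-4726) - 3701/(-730) = 159*(-1/4726) - 3701*(-1/730) = -159/4726 + 3701/730 = 4343714/862495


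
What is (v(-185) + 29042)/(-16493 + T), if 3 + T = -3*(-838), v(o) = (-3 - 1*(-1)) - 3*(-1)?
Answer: -29043/13982 ≈ -2.0772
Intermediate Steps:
v(o) = 1 (v(o) = (-3 + 1) + 3 = -2 + 3 = 1)
T = 2511 (T = -3 - 3*(-838) = -3 + 2514 = 2511)
(v(-185) + 29042)/(-16493 + T) = (1 + 29042)/(-16493 + 2511) = 29043/(-13982) = 29043*(-1/13982) = -29043/13982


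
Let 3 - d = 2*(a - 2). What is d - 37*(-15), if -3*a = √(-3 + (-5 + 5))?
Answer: 562 + 2*I*√3/3 ≈ 562.0 + 1.1547*I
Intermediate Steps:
a = -I*√3/3 (a = -√(-3 + (-5 + 5))/3 = -√(-3 + 0)/3 = -I*√3/3 ≈ -0.57735*I)
d = 7 + 2*I*√3/3 (d = 3 - 2*(-I*√3/3 - 2) = 3 - 2*(-2 - I*√3/3) = 3 - (-4 - 2*I*√3/3) = 3 + (4 + 2*I*√3/3) = 7 + 2*I*√3/3 ≈ 7.0 + 1.1547*I)
d - 37*(-15) = (7 + 2*I*√3/3) - 37*(-15) = (7 + 2*I*√3/3) + 555 = 562 + 2*I*√3/3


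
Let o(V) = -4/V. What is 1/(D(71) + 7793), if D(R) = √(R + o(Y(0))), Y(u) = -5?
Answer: 38965/303653886 - √1795/303653886 ≈ 0.00012818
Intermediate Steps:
D(R) = √(⅘ + R) (D(R) = √(R - 4/(-5)) = √(R - 4*(-⅕)) = √(R + ⅘) = √(⅘ + R))
1/(D(71) + 7793) = 1/(√(20 + 25*71)/5 + 7793) = 1/(√(20 + 1775)/5 + 7793) = 1/(√1795/5 + 7793) = 1/(7793 + √1795/5)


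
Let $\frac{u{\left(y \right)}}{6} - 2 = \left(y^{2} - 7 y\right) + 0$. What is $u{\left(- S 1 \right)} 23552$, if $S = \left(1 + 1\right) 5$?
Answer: $24305664$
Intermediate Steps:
$S = 10$ ($S = 2 \cdot 5 = 10$)
$u{\left(y \right)} = 12 - 42 y + 6 y^{2}$ ($u{\left(y \right)} = 12 + 6 \left(\left(y^{2} - 7 y\right) + 0\right) = 12 + 6 \left(y^{2} - 7 y\right) = 12 + \left(- 42 y + 6 y^{2}\right) = 12 - 42 y + 6 y^{2}$)
$u{\left(- S 1 \right)} 23552 = \left(12 - 42 \left(-1\right) 10 \cdot 1 + 6 \left(\left(-1\right) 10 \cdot 1\right)^{2}\right) 23552 = \left(12 - 42 \left(\left(-10\right) 1\right) + 6 \left(\left(-10\right) 1\right)^{2}\right) 23552 = \left(12 - -420 + 6 \left(-10\right)^{2}\right) 23552 = \left(12 + 420 + 6 \cdot 100\right) 23552 = \left(12 + 420 + 600\right) 23552 = 1032 \cdot 23552 = 24305664$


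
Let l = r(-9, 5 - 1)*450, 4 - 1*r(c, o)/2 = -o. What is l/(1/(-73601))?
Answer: -529927200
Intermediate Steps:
r(c, o) = 8 + 2*o (r(c, o) = 8 - (-2)*o = 8 + 2*o)
l = 7200 (l = (8 + 2*(5 - 1))*450 = (8 + 2*4)*450 = (8 + 8)*450 = 16*450 = 7200)
l/(1/(-73601)) = 7200/(1/(-73601)) = 7200/(-1/73601) = 7200*(-73601) = -529927200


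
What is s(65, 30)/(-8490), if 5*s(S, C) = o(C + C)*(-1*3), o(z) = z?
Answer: 6/1415 ≈ 0.0042403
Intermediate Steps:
s(S, C) = -6*C/5 (s(S, C) = ((C + C)*(-1*3))/5 = ((2*C)*(-3))/5 = (-6*C)/5 = -6*C/5)
s(65, 30)/(-8490) = -6/5*30/(-8490) = -36*(-1/8490) = 6/1415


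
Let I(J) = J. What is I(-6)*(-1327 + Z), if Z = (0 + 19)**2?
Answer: 5796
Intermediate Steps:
Z = 361 (Z = 19**2 = 361)
I(-6)*(-1327 + Z) = -6*(-1327 + 361) = -6*(-966) = 5796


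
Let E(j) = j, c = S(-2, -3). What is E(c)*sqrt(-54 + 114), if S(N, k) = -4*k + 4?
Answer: 32*sqrt(15) ≈ 123.94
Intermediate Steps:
S(N, k) = 4 - 4*k
c = 16 (c = 4 - 4*(-3) = 4 + 12 = 16)
E(c)*sqrt(-54 + 114) = 16*sqrt(-54 + 114) = 16*sqrt(60) = 16*(2*sqrt(15)) = 32*sqrt(15)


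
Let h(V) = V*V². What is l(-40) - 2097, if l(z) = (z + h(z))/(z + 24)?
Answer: 3811/2 ≈ 1905.5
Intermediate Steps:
h(V) = V³
l(z) = (z + z³)/(24 + z) (l(z) = (z + z³)/(z + 24) = (z + z³)/(24 + z))
l(-40) - 2097 = (-40 + (-40)³)/(24 - 40) - 2097 = (-40 - 64000)/(-16) - 2097 = -1/16*(-64040) - 2097 = 8005/2 - 2097 = 3811/2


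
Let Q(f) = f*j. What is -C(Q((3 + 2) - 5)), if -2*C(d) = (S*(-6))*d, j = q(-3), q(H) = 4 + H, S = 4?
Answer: 0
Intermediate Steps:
j = 1 (j = 4 - 3 = 1)
Q(f) = f (Q(f) = f*1 = f)
C(d) = 12*d (C(d) = -4*(-6)*d/2 = -(-12)*d = 12*d)
-C(Q((3 + 2) - 5)) = -12*((3 + 2) - 5) = -12*(5 - 5) = -12*0 = -1*0 = 0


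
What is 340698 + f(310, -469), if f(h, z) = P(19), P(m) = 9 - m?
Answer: 340688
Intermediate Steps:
f(h, z) = -10 (f(h, z) = 9 - 1*19 = 9 - 19 = -10)
340698 + f(310, -469) = 340698 - 10 = 340688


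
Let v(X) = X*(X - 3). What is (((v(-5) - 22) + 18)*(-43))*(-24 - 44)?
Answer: 105264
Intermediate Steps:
v(X) = X*(-3 + X)
(((v(-5) - 22) + 18)*(-43))*(-24 - 44) = (((-5*(-3 - 5) - 22) + 18)*(-43))*(-24 - 44) = (((-5*(-8) - 22) + 18)*(-43))*(-68) = (((40 - 22) + 18)*(-43))*(-68) = ((18 + 18)*(-43))*(-68) = (36*(-43))*(-68) = -1548*(-68) = 105264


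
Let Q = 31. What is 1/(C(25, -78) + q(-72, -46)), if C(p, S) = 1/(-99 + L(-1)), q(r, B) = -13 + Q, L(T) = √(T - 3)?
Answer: 176391/3173257 + 2*I/3173257 ≈ 0.055587 + 6.3027e-7*I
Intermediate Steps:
L(T) = √(-3 + T)
q(r, B) = 18 (q(r, B) = -13 + 31 = 18)
C(p, S) = (-99 - 2*I)/9805 (C(p, S) = 1/(-99 + √(-3 - 1)) = 1/(-99 + √(-4)) = 1/(-99 + 2*I) = (-99 - 2*I)/9805)
1/(C(25, -78) + q(-72, -46)) = 1/((-99/9805 - 2*I/9805) + 18) = 1/(176391/9805 - 2*I/9805) = 9805*(176391/9805 + 2*I/9805)/3173257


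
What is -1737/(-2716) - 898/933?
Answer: -818347/2534028 ≈ -0.32294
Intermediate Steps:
-1737/(-2716) - 898/933 = -1737*(-1/2716) - 898*1/933 = 1737/2716 - 898/933 = -818347/2534028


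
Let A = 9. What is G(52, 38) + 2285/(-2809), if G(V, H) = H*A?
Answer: 958393/2809 ≈ 341.19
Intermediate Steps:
G(V, H) = 9*H (G(V, H) = H*9 = 9*H)
G(52, 38) + 2285/(-2809) = 9*38 + 2285/(-2809) = 342 + 2285*(-1/2809) = 342 - 2285/2809 = 958393/2809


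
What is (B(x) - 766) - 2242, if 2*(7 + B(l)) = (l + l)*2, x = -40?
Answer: -3095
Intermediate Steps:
B(l) = -7 + 2*l (B(l) = -7 + ((l + l)*2)/2 = -7 + ((2*l)*2)/2 = -7 + (4*l)/2 = -7 + 2*l)
(B(x) - 766) - 2242 = ((-7 + 2*(-40)) - 766) - 2242 = ((-7 - 80) - 766) - 2242 = (-87 - 766) - 2242 = -853 - 2242 = -3095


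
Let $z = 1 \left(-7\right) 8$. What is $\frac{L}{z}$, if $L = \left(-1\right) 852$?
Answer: $\frac{213}{14} \approx 15.214$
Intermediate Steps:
$L = -852$
$z = -56$ ($z = \left(-7\right) 8 = -56$)
$\frac{L}{z} = - \frac{852}{-56} = \left(-852\right) \left(- \frac{1}{56}\right) = \frac{213}{14}$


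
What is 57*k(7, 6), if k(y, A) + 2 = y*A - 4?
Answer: 2052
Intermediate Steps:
k(y, A) = -6 + A*y (k(y, A) = -2 + (y*A - 4) = -2 + (A*y - 4) = -2 + (-4 + A*y) = -6 + A*y)
57*k(7, 6) = 57*(-6 + 6*7) = 57*(-6 + 42) = 57*36 = 2052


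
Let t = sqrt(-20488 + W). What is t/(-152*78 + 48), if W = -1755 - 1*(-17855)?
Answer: -I*sqrt(1097)/5904 ≈ -0.0056099*I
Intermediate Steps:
W = 16100 (W = -1755 + 17855 = 16100)
t = 2*I*sqrt(1097) (t = sqrt(-20488 + 16100) = sqrt(-4388) = 2*I*sqrt(1097) ≈ 66.242*I)
t/(-152*78 + 48) = (2*I*sqrt(1097))/(-152*78 + 48) = (2*I*sqrt(1097))/(-11856 + 48) = (2*I*sqrt(1097))/(-11808) = (2*I*sqrt(1097))*(-1/11808) = -I*sqrt(1097)/5904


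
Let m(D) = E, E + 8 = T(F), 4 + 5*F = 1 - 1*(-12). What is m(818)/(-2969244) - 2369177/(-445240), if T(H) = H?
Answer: 1758666838169/330506549640 ≈ 5.3211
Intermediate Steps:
F = 9/5 (F = -4/5 + (1 - 1*(-12))/5 = -4/5 + (1 + 12)/5 = -4/5 + (1/5)*13 = -4/5 + 13/5 = 9/5 ≈ 1.8000)
E = -31/5 (E = -8 + 9/5 = -31/5 ≈ -6.2000)
m(D) = -31/5
m(818)/(-2969244) - 2369177/(-445240) = -31/5/(-2969244) - 2369177/(-445240) = -31/5*(-1/2969244) - 2369177*(-1/445240) = 31/14846220 + 2369177/445240 = 1758666838169/330506549640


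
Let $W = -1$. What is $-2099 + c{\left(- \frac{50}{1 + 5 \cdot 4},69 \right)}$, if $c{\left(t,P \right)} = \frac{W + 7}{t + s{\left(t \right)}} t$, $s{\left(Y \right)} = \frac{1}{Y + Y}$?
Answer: $- \frac{11390659}{5441} \approx -2093.5$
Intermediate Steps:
$s{\left(Y \right)} = \frac{1}{2 Y}$
$c{\left(t,P \right)} = \frac{6 t}{t + \frac{1}{2 t}}$ ($c{\left(t,P \right)} = \frac{-1 + 7}{t + \frac{1}{2 t}} t = \frac{6}{t + \frac{1}{2 t}} t = \frac{6 t}{t + \frac{1}{2 t}}$)
$-2099 + c{\left(- \frac{50}{1 + 5 \cdot 4},69 \right)} = -2099 + \frac{12 \left(- \frac{50}{1 + 5 \cdot 4}\right)^{2}}{1 + 2 \left(- \frac{50}{1 + 5 \cdot 4}\right)^{2}} = -2099 + \frac{12 \left(- \frac{50}{1 + 20}\right)^{2}}{1 + 2 \left(- \frac{50}{1 + 20}\right)^{2}} = -2099 + \frac{12 \left(- \frac{50}{21}\right)^{2}}{1 + 2 \left(- \frac{50}{21}\right)^{2}} = -2099 + 12 \cdot \frac{2500}{441} \frac{1}{1 + 2 \cdot \frac{2500}{441}} = -2099 + 12 \cdot \frac{2500}{441} \frac{1}{1 + \frac{5000}{441}} = -2099 + 12 \cdot \frac{2500}{441} \frac{1}{\frac{5441}{441}} = -2099 + 12 \cdot \frac{2500}{441} \cdot \frac{441}{5441} = -2099 + \frac{30000}{5441} = - \frac{11390659}{5441}$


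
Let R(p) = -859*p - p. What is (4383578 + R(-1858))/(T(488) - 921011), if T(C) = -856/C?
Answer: -182434469/28090889 ≈ -6.4944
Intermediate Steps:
R(p) = -860*p
(4383578 + R(-1858))/(T(488) - 921011) = (4383578 - 860*(-1858))/(-856/488 - 921011) = (4383578 + 1597880)/(-856*1/488 - 921011) = 5981458/(-107/61 - 921011) = 5981458/(-56181778/61) = 5981458*(-61/56181778) = -182434469/28090889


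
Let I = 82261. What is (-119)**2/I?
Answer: 14161/82261 ≈ 0.17215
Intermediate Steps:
(-119)**2/I = (-119)**2/82261 = 14161*(1/82261) = 14161/82261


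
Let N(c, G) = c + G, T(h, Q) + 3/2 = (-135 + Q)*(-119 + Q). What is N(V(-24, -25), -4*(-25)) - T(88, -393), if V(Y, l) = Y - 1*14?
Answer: -540545/2 ≈ -2.7027e+5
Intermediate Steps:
V(Y, l) = -14 + Y (V(Y, l) = Y - 14 = -14 + Y)
T(h, Q) = -3/2 + (-135 + Q)*(-119 + Q)
N(c, G) = G + c
N(V(-24, -25), -4*(-25)) - T(88, -393) = (-4*(-25) + (-14 - 24)) - (32127/2 + (-393)² - 254*(-393)) = (100 - 38) - (32127/2 + 154449 + 99822) = 62 - 1*540669/2 = 62 - 540669/2 = -540545/2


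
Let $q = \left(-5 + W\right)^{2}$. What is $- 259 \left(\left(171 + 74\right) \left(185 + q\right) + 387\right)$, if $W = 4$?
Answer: $-11902863$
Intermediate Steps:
$q = 1$ ($q = \left(-5 + 4\right)^{2} = \left(-1\right)^{2} = 1$)
$- 259 \left(\left(171 + 74\right) \left(185 + q\right) + 387\right) = - 259 \left(\left(171 + 74\right) \left(185 + 1\right) + 387\right) = - 259 \left(245 \cdot 186 + 387\right) = - 259 \left(45570 + 387\right) = \left(-259\right) 45957 = -11902863$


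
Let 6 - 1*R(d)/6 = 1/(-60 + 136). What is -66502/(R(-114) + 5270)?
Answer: -2527076/201625 ≈ -12.534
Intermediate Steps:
R(d) = 1365/38 (R(d) = 36 - 6/(-60 + 136) = 36 - 6/76 = 36 - 6*1/76 = 36 - 3/38 = 1365/38)
-66502/(R(-114) + 5270) = -66502/(1365/38 + 5270) = -66502/201625/38 = -66502*38/201625 = -2527076/201625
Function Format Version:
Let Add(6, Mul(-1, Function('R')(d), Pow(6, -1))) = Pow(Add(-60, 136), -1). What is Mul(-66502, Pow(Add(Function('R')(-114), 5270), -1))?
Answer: Rational(-2527076, 201625) ≈ -12.534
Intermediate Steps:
Function('R')(d) = Rational(1365, 38) (Function('R')(d) = Add(36, Mul(-6, Pow(Add(-60, 136), -1))) = Add(36, Mul(-6, Pow(76, -1))) = Add(36, Mul(-6, Rational(1, 76))) = Add(36, Rational(-3, 38)) = Rational(1365, 38))
Mul(-66502, Pow(Add(Function('R')(-114), 5270), -1)) = Mul(-66502, Pow(Add(Rational(1365, 38), 5270), -1)) = Mul(-66502, Pow(Rational(201625, 38), -1)) = Mul(-66502, Rational(38, 201625)) = Rational(-2527076, 201625)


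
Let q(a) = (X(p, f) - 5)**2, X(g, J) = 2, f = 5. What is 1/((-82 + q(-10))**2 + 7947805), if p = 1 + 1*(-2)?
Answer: 1/7953134 ≈ 1.2574e-7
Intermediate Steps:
p = -1 (p = 1 - 2 = -1)
q(a) = 9 (q(a) = (2 - 5)**2 = (-3)**2 = 9)
1/((-82 + q(-10))**2 + 7947805) = 1/((-82 + 9)**2 + 7947805) = 1/((-73)**2 + 7947805) = 1/(5329 + 7947805) = 1/7953134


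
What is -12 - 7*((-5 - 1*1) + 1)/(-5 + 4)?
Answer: -47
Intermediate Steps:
-12 - 7*((-5 - 1*1) + 1)/(-5 + 4) = -12 - 7*((-5 - 1) + 1)/(-1) = -12 - 7*(-6 + 1)*(-1) = -12 - (-35)*(-1) = -12 - 7*5 = -12 - 35 = -47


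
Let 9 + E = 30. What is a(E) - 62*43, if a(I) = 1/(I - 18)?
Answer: -7997/3 ≈ -2665.7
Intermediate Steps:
E = 21 (E = -9 + 30 = 21)
a(I) = 1/(-18 + I)
a(E) - 62*43 = 1/(-18 + 21) - 62*43 = 1/3 - 2666 = ⅓ - 2666 = -7997/3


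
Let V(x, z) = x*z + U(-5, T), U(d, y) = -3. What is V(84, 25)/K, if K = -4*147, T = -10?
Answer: -699/196 ≈ -3.5663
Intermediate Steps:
K = -588
V(x, z) = -3 + x*z (V(x, z) = x*z - 3 = -3 + x*z)
V(84, 25)/K = (-3 + 84*25)/(-588) = (-3 + 2100)*(-1/588) = 2097*(-1/588) = -699/196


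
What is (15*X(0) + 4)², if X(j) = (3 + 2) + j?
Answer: 6241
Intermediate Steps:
X(j) = 5 + j
(15*X(0) + 4)² = (15*(5 + 0) + 4)² = (15*5 + 4)² = (75 + 4)² = 79² = 6241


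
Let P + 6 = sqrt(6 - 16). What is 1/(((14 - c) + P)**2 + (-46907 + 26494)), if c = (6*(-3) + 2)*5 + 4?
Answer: -I/(168*sqrt(10) + 13367*I) ≈ -7.4693e-5 - 2.9686e-6*I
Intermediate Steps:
P = -6 + I*sqrt(10) (P = -6 + sqrt(6 - 16) = -6 + sqrt(-10) = -6 + I*sqrt(10) ≈ -6.0 + 3.1623*I)
c = -76 (c = (-18 + 2)*5 + 4 = -16*5 + 4 = -80 + 4 = -76)
1/(((14 - c) + P)**2 + (-46907 + 26494)) = 1/(((14 - 1*(-76)) + (-6 + I*sqrt(10)))**2 + (-46907 + 26494)) = 1/(((14 + 76) + (-6 + I*sqrt(10)))**2 - 20413) = 1/((90 + (-6 + I*sqrt(10)))**2 - 20413) = 1/((84 + I*sqrt(10))**2 - 20413) = 1/(-20413 + (84 + I*sqrt(10))**2)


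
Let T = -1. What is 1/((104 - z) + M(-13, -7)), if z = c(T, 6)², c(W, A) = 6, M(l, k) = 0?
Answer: 1/68 ≈ 0.014706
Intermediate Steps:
z = 36 (z = 6² = 36)
1/((104 - z) + M(-13, -7)) = 1/((104 - 1*36) + 0) = 1/((104 - 36) + 0) = 1/(68 + 0) = 1/68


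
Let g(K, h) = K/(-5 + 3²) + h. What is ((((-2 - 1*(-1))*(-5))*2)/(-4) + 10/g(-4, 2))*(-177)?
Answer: -2655/2 ≈ -1327.5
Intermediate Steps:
g(K, h) = h + K/4 (g(K, h) = K/(-5 + 9) + h = K/4 + h = h + K/4)
((((-2 - 1*(-1))*(-5))*2)/(-4) + 10/g(-4, 2))*(-177) = ((((-2 - 1*(-1))*(-5))*2)/(-4) + 10/(2 + (¼)*(-4)))*(-177) = ((((-2 + 1)*(-5))*2)*(-¼) + 10/(2 - 1))*(-177) = ((-1*(-5)*2)*(-¼) + 10/1)*(-177) = ((5*2)*(-¼) + 10*1)*(-177) = (10*(-¼) + 10)*(-177) = (-5/2 + 10)*(-177) = (15/2)*(-177) = -2655/2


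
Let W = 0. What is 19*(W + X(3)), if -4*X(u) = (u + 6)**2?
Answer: -1539/4 ≈ -384.75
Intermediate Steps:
X(u) = -(6 + u)**2/4 (X(u) = -(u + 6)**2/4 = -(6 + u)**2/4)
19*(W + X(3)) = 19*(0 - (6 + 3)**2/4) = 19*(0 - 1/4*9**2) = 19*(0 - 1/4*81) = 19*(0 - 81/4) = 19*(-81/4) = -1539/4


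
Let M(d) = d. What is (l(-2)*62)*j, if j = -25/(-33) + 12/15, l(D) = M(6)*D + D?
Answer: -223076/165 ≈ -1352.0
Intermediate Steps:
l(D) = 7*D (l(D) = 6*D + D = 7*D)
j = 257/165 (j = -25*(-1/33) + 12*(1/15) = 25/33 + ⅘ = 257/165 ≈ 1.5576)
(l(-2)*62)*j = ((7*(-2))*62)*(257/165) = -14*62*(257/165) = -868*257/165 = -223076/165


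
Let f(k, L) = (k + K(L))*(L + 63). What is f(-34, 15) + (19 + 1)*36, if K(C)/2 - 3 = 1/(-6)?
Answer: -1490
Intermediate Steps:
K(C) = 17/3 (K(C) = 6 + 2/(-6) = 6 + 2*(-⅙) = 6 - ⅓ = 17/3)
f(k, L) = (63 + L)*(17/3 + k) (f(k, L) = (k + 17/3)*(L + 63) = (17/3 + k)*(63 + L) = (63 + L)*(17/3 + k))
f(-34, 15) + (19 + 1)*36 = (357 + 63*(-34) + (17/3)*15 + 15*(-34)) + (19 + 1)*36 = (357 - 2142 + 85 - 510) + 20*36 = -2210 + 720 = -1490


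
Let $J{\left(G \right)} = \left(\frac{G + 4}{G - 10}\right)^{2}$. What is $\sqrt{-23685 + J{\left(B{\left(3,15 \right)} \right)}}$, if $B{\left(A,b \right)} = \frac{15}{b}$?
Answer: $\frac{2 i \sqrt{479615}}{9} \approx 153.9 i$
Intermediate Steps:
$J{\left(G \right)} = \frac{\left(4 + G\right)^{2}}{\left(-10 + G\right)^{2}}$ ($J{\left(G \right)} = \left(\frac{4 + G}{-10 + G}\right)^{2} = \frac{\left(4 + G\right)^{2}}{\left(-10 + G\right)^{2}}$)
$\sqrt{-23685 + J{\left(B{\left(3,15 \right)} \right)}} = \sqrt{-23685 + \frac{\left(4 + \frac{15}{15}\right)^{2}}{\left(-10 + \frac{15}{15}\right)^{2}}} = \sqrt{-23685 + \frac{\left(4 + 15 \cdot \frac{1}{15}\right)^{2}}{\left(-10 + 15 \cdot \frac{1}{15}\right)^{2}}} = \sqrt{-23685 + \frac{\left(4 + 1\right)^{2}}{\left(-10 + 1\right)^{2}}} = \sqrt{-23685 + \frac{5^{2}}{81}} = \sqrt{-23685 + \frac{1}{81} \cdot 25} = \sqrt{-23685 + \frac{25}{81}} = \sqrt{- \frac{1918460}{81}} = \frac{2 i \sqrt{479615}}{9}$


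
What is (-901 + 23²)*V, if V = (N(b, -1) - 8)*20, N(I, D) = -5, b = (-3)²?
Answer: 96720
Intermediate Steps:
b = 9
V = -260 (V = (-5 - 8)*20 = -13*20 = -260)
(-901 + 23²)*V = (-901 + 23²)*(-260) = (-901 + 529)*(-260) = -372*(-260) = 96720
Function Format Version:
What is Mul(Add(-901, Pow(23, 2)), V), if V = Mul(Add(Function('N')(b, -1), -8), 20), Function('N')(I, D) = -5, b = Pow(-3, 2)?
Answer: 96720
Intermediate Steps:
b = 9
V = -260 (V = Mul(Add(-5, -8), 20) = Mul(-13, 20) = -260)
Mul(Add(-901, Pow(23, 2)), V) = Mul(Add(-901, Pow(23, 2)), -260) = Mul(Add(-901, 529), -260) = Mul(-372, -260) = 96720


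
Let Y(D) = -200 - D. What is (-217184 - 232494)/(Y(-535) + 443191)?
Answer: -224839/221763 ≈ -1.0139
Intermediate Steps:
(-217184 - 232494)/(Y(-535) + 443191) = (-217184 - 232494)/((-200 - 1*(-535)) + 443191) = -449678/((-200 + 535) + 443191) = -449678/(335 + 443191) = -449678/443526 = -449678*1/443526 = -224839/221763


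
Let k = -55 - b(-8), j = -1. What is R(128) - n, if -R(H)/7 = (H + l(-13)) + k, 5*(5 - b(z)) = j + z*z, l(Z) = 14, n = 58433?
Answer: -295476/5 ≈ -59095.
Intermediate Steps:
b(z) = 26/5 - z**2/5 (b(z) = 5 - (-1 + z*z)/5 = 5 - (-1 + z**2)/5 = 5 + (1/5 - z**2/5) = 26/5 - z**2/5)
k = -237/5 (k = -55 - (26/5 - 1/5*(-8)**2) = -55 - (26/5 - 1/5*64) = -55 - (26/5 - 64/5) = -55 - 1*(-38/5) = -55 + 38/5 = -237/5 ≈ -47.400)
R(H) = 1169/5 - 7*H (R(H) = -7*((H + 14) - 237/5) = -7*((14 + H) - 237/5) = -7*(-167/5 + H) = 1169/5 - 7*H)
R(128) - n = (1169/5 - 7*128) - 1*58433 = (1169/5 - 896) - 58433 = -3311/5 - 58433 = -295476/5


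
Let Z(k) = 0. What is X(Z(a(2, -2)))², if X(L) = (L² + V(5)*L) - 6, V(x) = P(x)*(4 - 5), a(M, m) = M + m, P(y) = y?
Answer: 36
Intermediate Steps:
V(x) = -x (V(x) = x*(4 - 5) = x*(-1) = -x)
X(L) = -6 + L² - 5*L (X(L) = (L² + (-1*5)*L) - 6 = (L² - 5*L) - 6 = -6 + L² - 5*L)
X(Z(a(2, -2)))² = (-6 + 0² - 5*0)² = (-6 + 0 + 0)² = (-6)² = 36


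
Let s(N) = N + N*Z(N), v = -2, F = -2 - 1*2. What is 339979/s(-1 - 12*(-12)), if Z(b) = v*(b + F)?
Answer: -339979/39611 ≈ -8.5829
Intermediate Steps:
F = -4 (F = -2 - 2 = -4)
Z(b) = 8 - 2*b (Z(b) = -2*(b - 4) = -2*(-4 + b) = 8 - 2*b)
s(N) = N + N*(8 - 2*N)
339979/s(-1 - 12*(-12)) = 339979/(((-1 - 12*(-12))*(9 - 2*(-1 - 12*(-12))))) = 339979/(((-1 + 144)*(9 - 2*(-1 + 144)))) = 339979/((143*(9 - 2*143))) = 339979/((143*(9 - 286))) = 339979/((143*(-277))) = 339979/(-39611) = 339979*(-1/39611) = -339979/39611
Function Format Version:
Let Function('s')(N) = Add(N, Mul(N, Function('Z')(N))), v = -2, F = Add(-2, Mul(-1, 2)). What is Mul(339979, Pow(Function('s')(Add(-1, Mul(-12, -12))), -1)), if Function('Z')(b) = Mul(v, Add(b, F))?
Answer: Rational(-339979, 39611) ≈ -8.5829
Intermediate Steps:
F = -4 (F = Add(-2, -2) = -4)
Function('Z')(b) = Add(8, Mul(-2, b)) (Function('Z')(b) = Mul(-2, Add(b, -4)) = Mul(-2, Add(-4, b)) = Add(8, Mul(-2, b)))
Function('s')(N) = Add(N, Mul(N, Add(8, Mul(-2, N))))
Mul(339979, Pow(Function('s')(Add(-1, Mul(-12, -12))), -1)) = Mul(339979, Pow(Mul(Add(-1, Mul(-12, -12)), Add(9, Mul(-2, Add(-1, Mul(-12, -12))))), -1)) = Mul(339979, Pow(Mul(Add(-1, 144), Add(9, Mul(-2, Add(-1, 144)))), -1)) = Mul(339979, Pow(Mul(143, Add(9, Mul(-2, 143))), -1)) = Mul(339979, Pow(Mul(143, Add(9, -286)), -1)) = Mul(339979, Pow(Mul(143, -277), -1)) = Mul(339979, Pow(-39611, -1)) = Mul(339979, Rational(-1, 39611)) = Rational(-339979, 39611)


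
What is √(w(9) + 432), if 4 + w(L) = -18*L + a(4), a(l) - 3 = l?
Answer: √273 ≈ 16.523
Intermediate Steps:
a(l) = 3 + l
w(L) = 3 - 18*L (w(L) = -4 + (-18*L + (3 + 4)) = -4 + (-18*L + 7) = -4 + (7 - 18*L) = 3 - 18*L)
√(w(9) + 432) = √((3 - 18*9) + 432) = √((3 - 162) + 432) = √(-159 + 432) = √273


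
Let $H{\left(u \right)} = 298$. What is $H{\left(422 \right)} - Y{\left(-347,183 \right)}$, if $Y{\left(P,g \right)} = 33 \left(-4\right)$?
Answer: $430$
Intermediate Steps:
$Y{\left(P,g \right)} = -132$
$H{\left(422 \right)} - Y{\left(-347,183 \right)} = 298 - -132 = 298 + 132 = 430$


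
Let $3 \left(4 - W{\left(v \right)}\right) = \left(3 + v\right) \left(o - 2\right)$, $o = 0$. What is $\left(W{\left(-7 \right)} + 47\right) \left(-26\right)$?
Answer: $- \frac{3770}{3} \approx -1256.7$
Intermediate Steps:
$W{\left(v \right)} = 6 + \frac{2 v}{3}$ ($W{\left(v \right)} = 4 - \frac{\left(3 + v\right) \left(0 - 2\right)}{3} = 4 - \frac{\left(3 + v\right) \left(-2\right)}{3} = 4 - \frac{-6 - 2 v}{3} = 4 + \left(2 + \frac{2 v}{3}\right) = 6 + \frac{2 v}{3}$)
$\left(W{\left(-7 \right)} + 47\right) \left(-26\right) = \left(\left(6 + \frac{2}{3} \left(-7\right)\right) + 47\right) \left(-26\right) = \left(\left(6 - \frac{14}{3}\right) + 47\right) \left(-26\right) = \left(\frac{4}{3} + 47\right) \left(-26\right) = \frac{145}{3} \left(-26\right) = - \frac{3770}{3}$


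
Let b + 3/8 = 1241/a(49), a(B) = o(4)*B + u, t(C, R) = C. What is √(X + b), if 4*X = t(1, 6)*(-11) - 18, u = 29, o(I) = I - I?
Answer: √473222/116 ≈ 5.9303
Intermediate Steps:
o(I) = 0
a(B) = 29 (a(B) = 0*B + 29 = 0 + 29 = 29)
X = -29/4 (X = (1*(-11) - 18)/4 = (-11 - 18)/4 = (¼)*(-29) = -29/4 ≈ -7.2500)
b = 9841/232 (b = -3/8 + 1241/29 = 9841/232 ≈ 42.418)
√(X + b) = √(-29/4 + 9841/232) = √(8159/232) = √473222/116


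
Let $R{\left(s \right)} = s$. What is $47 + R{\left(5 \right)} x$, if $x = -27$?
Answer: $-88$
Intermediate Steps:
$47 + R{\left(5 \right)} x = 47 + 5 \left(-27\right) = 47 - 135 = -88$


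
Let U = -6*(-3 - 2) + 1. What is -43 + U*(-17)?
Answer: -570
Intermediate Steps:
U = 31 (U = -6*(-5) + 1 = 30 + 1 = 31)
-43 + U*(-17) = -43 + 31*(-17) = -43 - 527 = -570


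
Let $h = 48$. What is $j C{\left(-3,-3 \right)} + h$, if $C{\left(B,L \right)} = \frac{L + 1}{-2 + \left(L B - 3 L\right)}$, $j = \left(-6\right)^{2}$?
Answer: $\frac{87}{2} \approx 43.5$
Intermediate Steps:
$j = 36$
$C{\left(B,L \right)} = \frac{1 + L}{-2 - 3 L + B L}$ ($C{\left(B,L \right)} = \frac{1 + L}{-2 + \left(B L - 3 L\right)} = \frac{1 + L}{-2 + \left(- 3 L + B L\right)} = \frac{1 + L}{-2 - 3 L + B L}$)
$j C{\left(-3,-3 \right)} + h = 36 \frac{1 - 3}{-2 - -9 - -9} + 48 = 36 \frac{1}{-2 + 9 + 9} \left(-2\right) + 48 = 36 \cdot \frac{1}{16} \left(-2\right) + 48 = 36 \left(- \frac{1}{8}\right) + 48 = - \frac{9}{2} + 48 = \frac{87}{2}$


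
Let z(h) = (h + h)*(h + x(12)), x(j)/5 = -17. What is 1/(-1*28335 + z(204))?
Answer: 1/20217 ≈ 4.9463e-5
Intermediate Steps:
x(j) = -85 (x(j) = 5*(-17) = -85)
z(h) = 2*h*(-85 + h) (z(h) = (h + h)*(h - 85) = (2*h)*(-85 + h) = 2*h*(-85 + h))
1/(-1*28335 + z(204)) = 1/(-1*28335 + 2*204*(-85 + 204)) = 1/(-28335 + 2*204*119) = 1/(-28335 + 48552) = 1/20217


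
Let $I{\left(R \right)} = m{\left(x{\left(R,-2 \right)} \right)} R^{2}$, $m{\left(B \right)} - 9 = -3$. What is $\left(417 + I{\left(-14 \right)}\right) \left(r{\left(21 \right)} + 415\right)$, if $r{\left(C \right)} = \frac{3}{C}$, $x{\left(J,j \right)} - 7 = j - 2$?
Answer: $\frac{4629258}{7} \approx 6.6132 \cdot 10^{5}$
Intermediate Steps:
$x{\left(J,j \right)} = 5 + j$ ($x{\left(J,j \right)} = 7 + \left(j - 2\right) = 7 + \left(-2 + j\right) = 5 + j$)
$m{\left(B \right)} = 6$ ($m{\left(B \right)} = 9 - 3 = 6$)
$I{\left(R \right)} = 6 R^{2}$
$\left(417 + I{\left(-14 \right)}\right) \left(r{\left(21 \right)} + 415\right) = \left(417 + 6 \left(-14\right)^{2}\right) \left(\frac{3}{21} + 415\right) = \left(417 + 6 \cdot 196\right) \left(3 \cdot \frac{1}{21} + 415\right) = \left(417 + 1176\right) \left(\frac{1}{7} + 415\right) = 1593 \cdot \frac{2906}{7} = \frac{4629258}{7}$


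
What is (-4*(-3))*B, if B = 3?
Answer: 36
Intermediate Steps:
(-4*(-3))*B = -4*(-3)*3 = 12*3 = 36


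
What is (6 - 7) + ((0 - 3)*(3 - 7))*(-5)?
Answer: -61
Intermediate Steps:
(6 - 7) + ((0 - 3)*(3 - 7))*(-5) = -1 - 3*(-4)*(-5) = -1 + 12*(-5) = -1 - 60 = -61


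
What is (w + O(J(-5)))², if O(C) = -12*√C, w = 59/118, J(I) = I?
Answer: (1 - 24*I*√5)²/4 ≈ -719.75 - 26.833*I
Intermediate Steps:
w = ½ (w = 59*(1/118) = ½ ≈ 0.50000)
(w + O(J(-5)))² = (½ - 12*I*√5)²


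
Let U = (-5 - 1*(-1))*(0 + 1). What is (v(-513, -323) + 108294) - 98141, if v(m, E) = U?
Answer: 10149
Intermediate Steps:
U = -4 (U = (-5 + 1)*1 = -4*1 = -4)
v(m, E) = -4
(v(-513, -323) + 108294) - 98141 = (-4 + 108294) - 98141 = 108290 - 98141 = 10149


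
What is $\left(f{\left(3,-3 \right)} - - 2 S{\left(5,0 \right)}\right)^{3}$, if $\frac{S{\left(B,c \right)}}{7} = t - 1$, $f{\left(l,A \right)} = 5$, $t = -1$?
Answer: $-12167$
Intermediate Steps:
$S{\left(B,c \right)} = -14$ ($S{\left(B,c \right)} = 7 \left(-1 - 1\right) = 7 \left(-2\right) = -14$)
$\left(f{\left(3,-3 \right)} - - 2 S{\left(5,0 \right)}\right)^{3} = \left(5 - \left(-2\right) \left(-14\right)\right)^{3} = \left(5 - 28\right)^{3} = \left(-23\right)^{3} = -12167$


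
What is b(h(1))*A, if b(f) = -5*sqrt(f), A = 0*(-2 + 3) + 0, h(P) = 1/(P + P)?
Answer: 0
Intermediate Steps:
h(P) = 1/(2*P)
A = 0 (A = 0*1 + 0 = 0 + 0 = 0)
b(h(1))*A = -5*sqrt(1/2)*0 = -5*sqrt(2)/2*0 = 0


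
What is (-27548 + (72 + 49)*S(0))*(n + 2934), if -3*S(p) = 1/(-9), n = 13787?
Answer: -12434989675/27 ≈ -4.6056e+8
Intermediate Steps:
S(p) = 1/27 (S(p) = -⅓/(-9) = -⅓*(-⅑) = 1/27)
(-27548 + (72 + 49)*S(0))*(n + 2934) = (-27548 + (72 + 49)*(1/27))*(13787 + 2934) = (-27548 + 121*(1/27))*16721 = (-27548 + 121/27)*16721 = -743675/27*16721 = -12434989675/27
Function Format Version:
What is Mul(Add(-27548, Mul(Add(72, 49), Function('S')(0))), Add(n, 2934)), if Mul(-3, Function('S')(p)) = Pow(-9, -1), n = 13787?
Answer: Rational(-12434989675, 27) ≈ -4.6056e+8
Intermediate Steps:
Function('S')(p) = Rational(1, 27) (Function('S')(p) = Mul(Rational(-1, 3), Pow(-9, -1)) = Mul(Rational(-1, 3), Rational(-1, 9)) = Rational(1, 27))
Mul(Add(-27548, Mul(Add(72, 49), Function('S')(0))), Add(n, 2934)) = Mul(Add(-27548, Mul(Add(72, 49), Rational(1, 27))), Add(13787, 2934)) = Mul(Add(-27548, Mul(121, Rational(1, 27))), 16721) = Mul(Add(-27548, Rational(121, 27)), 16721) = Mul(Rational(-743675, 27), 16721) = Rational(-12434989675, 27)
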